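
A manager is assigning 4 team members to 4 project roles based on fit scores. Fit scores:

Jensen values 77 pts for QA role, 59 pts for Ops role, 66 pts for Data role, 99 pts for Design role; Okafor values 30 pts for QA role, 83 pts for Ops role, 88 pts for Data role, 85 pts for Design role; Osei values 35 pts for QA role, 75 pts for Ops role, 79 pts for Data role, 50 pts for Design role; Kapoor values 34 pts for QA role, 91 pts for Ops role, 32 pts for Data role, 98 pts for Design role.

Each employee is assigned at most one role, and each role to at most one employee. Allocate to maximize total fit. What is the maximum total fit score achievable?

Optimal: Jensen→QA role (77 pts), Okafor→Data role (88 pts), Osei→Ops role (75 pts), Kapoor→Design role (98 pts) — total 77+88+75+98 = 338 pts.
Column-greedy (each role in turn goes to its best remaining employee) gives 306 pts, worse by 32.
Next-best assignment: Jensen→QA role, Okafor→Ops role, Osei→Data role, Kapoor→Design role = 337 pts.
Swapping Osei↔Kapoor (Osei→Design role 50 pts, Kapoor→Ops role 91 pts) loses 32.
Checked against all permutations: 338 pts is optimal.

Max total: 338 pts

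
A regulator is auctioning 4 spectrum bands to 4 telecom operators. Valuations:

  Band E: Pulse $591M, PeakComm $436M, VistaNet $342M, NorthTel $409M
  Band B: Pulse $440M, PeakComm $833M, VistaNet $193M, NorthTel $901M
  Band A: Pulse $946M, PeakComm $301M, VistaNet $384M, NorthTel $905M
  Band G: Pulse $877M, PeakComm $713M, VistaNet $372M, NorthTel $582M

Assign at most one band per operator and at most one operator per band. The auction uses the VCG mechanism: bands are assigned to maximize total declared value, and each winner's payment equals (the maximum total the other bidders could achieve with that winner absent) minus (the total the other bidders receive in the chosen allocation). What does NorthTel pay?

Efficient allocation: Pulse→Band G ($877M), PeakComm→Band B ($833M), VistaNet→Band E ($342M), NorthTel→Band A ($905M); total welfare W = $2957M.
NorthTel receives Band A at value $905M, so the others get W − 905 = $2052M.
Without NorthTel: best allocation of the remaining 3 bidders over all 4 bands is Pulse→Band A ($946M), PeakComm→Band B ($833M), VistaNet→Band G ($372M), total $2151M.
VCG payment = (others' best without NorthTel) − (others' welfare with NorthTel) = 2151 − 2052 = $99M.

NorthTel pays $99M.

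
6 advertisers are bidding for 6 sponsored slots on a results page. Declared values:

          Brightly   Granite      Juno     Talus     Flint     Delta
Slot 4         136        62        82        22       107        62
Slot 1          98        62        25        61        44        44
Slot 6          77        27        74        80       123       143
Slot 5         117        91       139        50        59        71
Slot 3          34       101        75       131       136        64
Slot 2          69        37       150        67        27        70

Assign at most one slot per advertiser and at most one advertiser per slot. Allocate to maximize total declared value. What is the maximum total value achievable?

Treat this as an assignment problem: match each advertiser to one slot.
Optimal: Brightly→Slot 1 ($98), Granite→Slot 5 ($91), Juno→Slot 2 ($150), Talus→Slot 3 ($131), Flint→Slot 4 ($107), Delta→Slot 6 ($143) — total 98+91+150+131+107+143 = $720.
Column-greedy (each slot in turn goes to its best remaining advertiser) gives $683, worse by 37.

Maximum total: $720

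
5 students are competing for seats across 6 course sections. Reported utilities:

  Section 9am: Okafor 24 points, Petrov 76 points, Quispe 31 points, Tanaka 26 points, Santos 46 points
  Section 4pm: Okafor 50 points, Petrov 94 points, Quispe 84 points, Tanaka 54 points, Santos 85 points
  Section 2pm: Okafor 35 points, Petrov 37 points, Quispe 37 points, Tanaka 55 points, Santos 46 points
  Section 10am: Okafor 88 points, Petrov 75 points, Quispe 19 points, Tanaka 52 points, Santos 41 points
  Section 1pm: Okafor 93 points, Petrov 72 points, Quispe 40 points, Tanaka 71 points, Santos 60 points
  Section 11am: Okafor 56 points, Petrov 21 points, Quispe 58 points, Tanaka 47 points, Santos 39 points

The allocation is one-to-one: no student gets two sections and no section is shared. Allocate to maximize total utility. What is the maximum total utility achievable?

Max total: 378 points

Treat this as an assignment problem: match each student to one section.
Optimal: Okafor→Section 10am (88 points), Petrov→Section 9am (76 points), Quispe→Section 11am (58 points), Tanaka→Section 1pm (71 points), Santos→Section 4pm (85 points) — total 88+76+58+71+85 = 378 points.
Column-greedy (each section in turn goes to its best remaining student) gives 344 points, worse by 34.
Next-best assignment: Okafor→Section 1pm, Petrov→Section 9am, Quispe→Section 11am, Tanaka→Section 2pm, Santos→Section 4pm = 367 points.
Swapping Quispe↔Tanaka (Quispe→Section 1pm 40 points, Tanaka→Section 11am 47 points) loses 42.
No other one-to-one assignment exceeds 378 points.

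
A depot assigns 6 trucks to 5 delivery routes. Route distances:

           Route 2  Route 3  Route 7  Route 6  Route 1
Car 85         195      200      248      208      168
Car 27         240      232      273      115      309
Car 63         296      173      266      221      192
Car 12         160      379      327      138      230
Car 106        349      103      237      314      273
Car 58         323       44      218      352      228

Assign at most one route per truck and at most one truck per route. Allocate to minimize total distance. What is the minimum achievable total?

Minimum total: 724 km

Optimal: Car 12→Route 2 (160 km), Car 58→Route 3 (44 km), Car 106→Route 7 (237 km), Car 27→Route 6 (115 km), Car 85→Route 1 (168 km) — total 160+44+237+115+168 = 724 km.
Row-greedy (each truck in turn takes its cheapest remaining route) gives 853 km, worse by 129.
Next-best assignment: Car 12→Route 2, Car 58→Route 3, Car 106→Route 7, Car 27→Route 6, Car 63→Route 1 = 748 km.
Swapping Car 12↔Car 106 (Car 12→Route 7 327 km, Car 106→Route 2 349 km) adds 279.
Checked against all permutations: 724 km is optimal.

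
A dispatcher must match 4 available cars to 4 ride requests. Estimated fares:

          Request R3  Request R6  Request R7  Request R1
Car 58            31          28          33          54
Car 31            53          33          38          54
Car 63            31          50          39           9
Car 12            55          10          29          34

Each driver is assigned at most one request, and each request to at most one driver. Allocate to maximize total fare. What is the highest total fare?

Maximum total: $197

This is the linear assignment problem.
Optimal: Car 58→Request R1 ($54), Car 31→Request R7 ($38), Car 63→Request R6 ($50), Car 12→Request R3 ($55) — total 54+38+50+55 = $197.
Row-greedy (each driver in turn takes its best remaining request) gives $186, worse by 11.
Checked against all permutations: $197 is optimal.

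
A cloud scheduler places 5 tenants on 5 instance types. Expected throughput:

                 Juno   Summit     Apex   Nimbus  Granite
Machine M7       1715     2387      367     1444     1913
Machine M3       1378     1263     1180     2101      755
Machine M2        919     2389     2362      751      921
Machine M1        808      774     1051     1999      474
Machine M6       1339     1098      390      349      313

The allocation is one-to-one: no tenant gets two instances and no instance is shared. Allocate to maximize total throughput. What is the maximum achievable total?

Optimal: Juno→Machine M6 (1339 ops/s), Summit→Machine M3 (1263 ops/s), Apex→Machine M2 (2362 ops/s), Nimbus→Machine M1 (1999 ops/s), Granite→Machine M7 (1913 ops/s) — total 1339+1263+2362+1999+1913 = 8876 ops/s.
Max-entry greedy (repeatedly take the single best remaining cell) gives 8793 ops/s, worse by 83.
Swapping Apex↔Summit (Apex→Machine M3 1180 ops/s, Summit→Machine M2 2389 ops/s) loses 56.

Max total: 8876 ops/s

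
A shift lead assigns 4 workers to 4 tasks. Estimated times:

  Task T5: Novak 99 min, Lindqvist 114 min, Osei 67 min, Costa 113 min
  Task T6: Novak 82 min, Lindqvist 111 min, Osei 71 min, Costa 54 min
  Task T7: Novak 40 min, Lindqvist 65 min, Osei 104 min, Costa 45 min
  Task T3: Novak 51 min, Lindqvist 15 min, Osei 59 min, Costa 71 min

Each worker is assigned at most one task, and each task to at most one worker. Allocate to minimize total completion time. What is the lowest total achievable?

Optimal: Novak→Task T7 (40 min), Lindqvist→Task T3 (15 min), Osei→Task T5 (67 min), Costa→Task T6 (54 min) — total 40+15+67+54 = 176 min.

Min total: 176 min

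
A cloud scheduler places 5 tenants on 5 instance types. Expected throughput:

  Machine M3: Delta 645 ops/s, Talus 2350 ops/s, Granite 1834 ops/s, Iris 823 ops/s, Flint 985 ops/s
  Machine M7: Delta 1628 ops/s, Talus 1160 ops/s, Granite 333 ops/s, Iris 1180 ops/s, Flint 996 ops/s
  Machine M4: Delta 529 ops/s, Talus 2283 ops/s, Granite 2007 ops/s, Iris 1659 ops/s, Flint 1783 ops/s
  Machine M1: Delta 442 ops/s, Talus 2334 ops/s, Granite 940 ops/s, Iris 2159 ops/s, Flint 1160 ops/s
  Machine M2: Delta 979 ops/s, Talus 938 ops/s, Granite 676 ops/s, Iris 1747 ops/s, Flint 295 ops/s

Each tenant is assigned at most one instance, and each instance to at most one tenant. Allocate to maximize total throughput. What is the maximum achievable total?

Treat this as an assignment problem: match each tenant to one instance.
Optimal: Delta→Machine M7 (1628 ops/s), Talus→Machine M1 (2334 ops/s), Granite→Machine M3 (1834 ops/s), Iris→Machine M2 (1747 ops/s), Flint→Machine M4 (1783 ops/s) — total 1628+2334+1834+1747+1783 = 9326 ops/s.
Row-greedy (each tenant in turn takes its best remaining instance) gives 8439 ops/s, worse by 887.
Next-best assignment: Delta→Machine M7, Talus→Machine M3, Granite→Machine M4, Iris→Machine M2, Flint→Machine M1 = 8892 ops/s.
Swapping Talus↔Iris (Talus→Machine M2 938 ops/s, Iris→Machine M1 2159 ops/s) loses 984.

Max total: 9326 ops/s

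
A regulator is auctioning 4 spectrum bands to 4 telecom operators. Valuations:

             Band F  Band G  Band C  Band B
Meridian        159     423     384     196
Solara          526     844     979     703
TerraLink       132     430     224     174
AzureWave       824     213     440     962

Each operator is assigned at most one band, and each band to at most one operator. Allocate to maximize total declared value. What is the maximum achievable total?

Optimal: Meridian→Band F ($159M), Solara→Band C ($979M), TerraLink→Band G ($430M), AzureWave→Band B ($962M) — total 159+979+430+962 = $2530M.
Column-greedy (each band in turn goes to its best remaining operator) gives $2226M, worse by 304.
Swapping AzureWave↔TerraLink (AzureWave→Band G $213M, TerraLink→Band B $174M) loses 1005.
No other one-to-one assignment exceeds $2530M.

Max total: $2530M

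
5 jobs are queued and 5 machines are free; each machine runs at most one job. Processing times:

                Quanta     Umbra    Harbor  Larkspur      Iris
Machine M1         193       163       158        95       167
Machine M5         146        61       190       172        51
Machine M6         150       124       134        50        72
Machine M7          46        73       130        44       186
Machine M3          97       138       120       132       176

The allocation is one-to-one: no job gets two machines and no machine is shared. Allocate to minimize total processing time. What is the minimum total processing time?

Optimal: Quanta→Machine M7 (46 min), Umbra→Machine M5 (61 min), Harbor→Machine M3 (120 min), Larkspur→Machine M1 (95 min), Iris→Machine M6 (72 min) — total 46+61+120+95+72 = 394 min.
Min-entry greedy (repeatedly take the single cheapest remaining cell) gives 474 min, worse by 80.
Swapping Larkspur↔Iris (Larkspur→Machine M6 50 min, Iris→Machine M1 167 min) adds 50.
No other one-to-one assignment undercuts 394 min.

Minimum total: 394 min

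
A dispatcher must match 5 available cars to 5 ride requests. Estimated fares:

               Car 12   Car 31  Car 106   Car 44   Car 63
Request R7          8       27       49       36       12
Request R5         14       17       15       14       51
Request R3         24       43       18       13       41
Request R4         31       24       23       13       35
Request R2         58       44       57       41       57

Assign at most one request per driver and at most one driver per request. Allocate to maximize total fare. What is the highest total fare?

Optimal: Car 12→Request R4 ($31), Car 31→Request R3 ($43), Car 106→Request R2 ($57), Car 44→Request R7 ($36), Car 63→Request R5 ($51) — total 31+43+57+36+51 = $218.
Row-greedy (each driver in turn takes its best remaining request) gives $199, worse by 19.
Every other assignment is strictly worse.

Max total: $218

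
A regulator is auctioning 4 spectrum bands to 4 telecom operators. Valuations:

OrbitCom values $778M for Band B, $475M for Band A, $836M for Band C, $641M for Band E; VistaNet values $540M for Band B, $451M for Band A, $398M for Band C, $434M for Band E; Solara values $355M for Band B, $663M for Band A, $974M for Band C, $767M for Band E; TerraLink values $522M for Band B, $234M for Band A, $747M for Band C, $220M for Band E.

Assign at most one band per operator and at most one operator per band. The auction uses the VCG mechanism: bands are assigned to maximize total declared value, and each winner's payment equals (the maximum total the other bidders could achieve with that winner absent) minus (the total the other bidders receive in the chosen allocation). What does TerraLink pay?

Efficient allocation: OrbitCom→Band B ($778M), VistaNet→Band A ($451M), Solara→Band E ($767M), TerraLink→Band C ($747M); total welfare W = $2743M.
TerraLink receives Band C at value $747M, so the others get W − 747 = $1996M.
Without TerraLink: best allocation of the remaining 3 bidders over all 4 bands is OrbitCom→Band B ($778M), VistaNet→Band A ($451M), Solara→Band C ($974M), total $2203M.
VCG payment = (others' best without TerraLink) − (others' welfare with TerraLink) = 2203 − 1996 = $207M.

TerraLink pays $207M.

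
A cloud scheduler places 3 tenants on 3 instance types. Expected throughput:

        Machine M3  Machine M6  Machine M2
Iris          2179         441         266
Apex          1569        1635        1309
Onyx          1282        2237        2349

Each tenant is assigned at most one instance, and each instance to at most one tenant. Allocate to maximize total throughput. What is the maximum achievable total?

Optimal: Iris→Machine M3 (2179 ops/s), Apex→Machine M6 (1635 ops/s), Onyx→Machine M2 (2349 ops/s) — total 2179+1635+2349 = 6163 ops/s.
Column-greedy (each instance in turn goes to its best remaining tenant) gives 5725 ops/s, worse by 438.

Max total: 6163 ops/s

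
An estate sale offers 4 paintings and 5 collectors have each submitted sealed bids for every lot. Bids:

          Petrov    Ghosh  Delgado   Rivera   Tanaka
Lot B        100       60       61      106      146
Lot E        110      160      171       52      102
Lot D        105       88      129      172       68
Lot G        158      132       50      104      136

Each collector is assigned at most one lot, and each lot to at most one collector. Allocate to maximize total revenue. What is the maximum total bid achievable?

Max total: $647

This is the linear assignment problem.
Optimal: Tanaka→Lot B ($146), Delgado→Lot E ($171), Rivera→Lot D ($172), Petrov→Lot G ($158) — total 146+171+172+158 = $647.
Row-greedy (each collector in turn takes its best remaining lot) gives $553, worse by 94.
Next-best assignment: Tanaka→Lot B, Ghosh→Lot E, Rivera→Lot D, Petrov→Lot G = $636.
Swapping Delgado↔Petrov (Delgado→Lot G $50, Petrov→Lot E $110) loses 169.
No other one-to-one assignment exceeds $647.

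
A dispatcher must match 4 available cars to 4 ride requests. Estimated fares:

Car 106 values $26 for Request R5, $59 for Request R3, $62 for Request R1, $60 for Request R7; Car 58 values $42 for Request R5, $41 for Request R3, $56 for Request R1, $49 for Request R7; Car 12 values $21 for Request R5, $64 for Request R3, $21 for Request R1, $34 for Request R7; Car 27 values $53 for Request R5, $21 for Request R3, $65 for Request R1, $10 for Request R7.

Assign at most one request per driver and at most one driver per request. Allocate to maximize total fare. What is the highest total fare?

Maximum total: $233

Treat this as an assignment problem: match each driver to one request.
Optimal: Car 106→Request R7 ($60), Car 58→Request R1 ($56), Car 12→Request R3 ($64), Car 27→Request R5 ($53) — total 60+56+64+53 = $233.
Max-entry greedy (repeatedly take the single best remaining cell) gives $231, worse by 2.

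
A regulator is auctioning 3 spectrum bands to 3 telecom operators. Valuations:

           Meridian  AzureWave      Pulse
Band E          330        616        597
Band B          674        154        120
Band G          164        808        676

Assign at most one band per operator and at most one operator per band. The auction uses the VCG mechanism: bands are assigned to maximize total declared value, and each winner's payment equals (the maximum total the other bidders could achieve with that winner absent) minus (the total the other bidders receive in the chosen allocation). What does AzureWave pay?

AzureWave pays $79M.

Efficient allocation: Meridian→Band B ($674M), AzureWave→Band G ($808M), Pulse→Band E ($597M); total welfare W = $2079M.
AzureWave receives Band G at value $808M, so the others get W − 808 = $1271M.
Without AzureWave: best allocation of the remaining 2 bidders over all 3 bands is Meridian→Band B ($674M), Pulse→Band G ($676M), total $1350M.
VCG payment = (others' best without AzureWave) − (others' welfare with AzureWave) = 1350 − 1271 = $79M.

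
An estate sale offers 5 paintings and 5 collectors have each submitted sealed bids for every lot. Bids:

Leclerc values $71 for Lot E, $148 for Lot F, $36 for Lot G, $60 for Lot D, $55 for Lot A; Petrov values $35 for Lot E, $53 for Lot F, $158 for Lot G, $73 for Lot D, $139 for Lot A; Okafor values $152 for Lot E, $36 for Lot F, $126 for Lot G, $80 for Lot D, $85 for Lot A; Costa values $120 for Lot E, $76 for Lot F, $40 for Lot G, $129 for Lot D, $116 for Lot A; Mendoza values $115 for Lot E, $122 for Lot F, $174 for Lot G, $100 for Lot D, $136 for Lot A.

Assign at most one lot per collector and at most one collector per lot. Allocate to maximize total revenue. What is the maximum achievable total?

Max total: $742

This is the linear assignment problem.
Optimal: Leclerc→Lot F ($148), Petrov→Lot A ($139), Okafor→Lot E ($152), Costa→Lot D ($129), Mendoza→Lot G ($174) — total 148+139+152+129+174 = $742.
Row-greedy (each collector in turn takes its best remaining lot) gives $723, worse by 19.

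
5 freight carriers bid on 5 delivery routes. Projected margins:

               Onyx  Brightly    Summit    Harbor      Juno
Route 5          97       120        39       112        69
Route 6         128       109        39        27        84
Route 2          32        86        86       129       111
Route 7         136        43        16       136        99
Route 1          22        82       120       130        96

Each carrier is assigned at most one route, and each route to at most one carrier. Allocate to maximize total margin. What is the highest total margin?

Maximum total: $615k

Optimal: Onyx→Route 6 ($128k), Brightly→Route 5 ($120k), Summit→Route 1 ($120k), Harbor→Route 7 ($136k), Juno→Route 2 ($111k) — total 128+120+120+136+111 = $615k.
Max-entry greedy (repeatedly take the single best remaining cell) gives $536k, worse by 79.
Next-best assignment: Onyx→Route 6, Brightly→Route 5, Summit→Route 1, Harbor→Route 2, Juno→Route 7 = $596k.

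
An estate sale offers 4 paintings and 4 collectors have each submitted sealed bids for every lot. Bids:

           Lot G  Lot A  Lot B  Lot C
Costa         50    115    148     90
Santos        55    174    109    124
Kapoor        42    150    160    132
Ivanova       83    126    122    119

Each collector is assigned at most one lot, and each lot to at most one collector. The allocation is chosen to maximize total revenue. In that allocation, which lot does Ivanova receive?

Optimal: Costa→Lot B ($148), Santos→Lot A ($174), Kapoor→Lot C ($132), Ivanova→Lot G ($83) — total 148+174+132+83 = $537.
Next-best assignment: Costa→Lot C, Santos→Lot A, Kapoor→Lot B, Ivanova→Lot G = $507.
No other one-to-one assignment exceeds $537.
Ivanova's own top lot is Lot A ($126), but forcing Ivanova→Lot A and reassigning the rest optimally gives only $461 — worse by 76.

Ivanova receives Lot G.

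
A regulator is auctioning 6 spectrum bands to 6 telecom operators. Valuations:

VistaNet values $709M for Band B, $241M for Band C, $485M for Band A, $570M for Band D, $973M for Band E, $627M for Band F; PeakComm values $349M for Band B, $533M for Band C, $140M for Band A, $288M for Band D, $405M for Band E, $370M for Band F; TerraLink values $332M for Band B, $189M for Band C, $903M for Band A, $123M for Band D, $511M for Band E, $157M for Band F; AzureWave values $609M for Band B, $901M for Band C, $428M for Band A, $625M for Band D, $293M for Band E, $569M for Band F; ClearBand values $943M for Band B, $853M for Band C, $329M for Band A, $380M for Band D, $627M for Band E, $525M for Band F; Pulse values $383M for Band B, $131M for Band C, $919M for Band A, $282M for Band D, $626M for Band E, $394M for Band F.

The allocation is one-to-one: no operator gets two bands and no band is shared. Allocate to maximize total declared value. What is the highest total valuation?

This is the linear assignment problem.
Optimal: VistaNet→Band E ($973M), PeakComm→Band D ($288M), TerraLink→Band A ($903M), AzureWave→Band C ($901M), ClearBand→Band B ($943M), Pulse→Band F ($394M) — total 973+288+903+901+943+394 = $4402M.
Max-entry greedy (repeatedly take the single best remaining cell) gives $4229M, worse by 173.
Next-best assignment: VistaNet→Band E, PeakComm→Band F, TerraLink→Band A, AzureWave→Band C, ClearBand→Band B, Pulse→Band D = $4372M.

Max total: $4402M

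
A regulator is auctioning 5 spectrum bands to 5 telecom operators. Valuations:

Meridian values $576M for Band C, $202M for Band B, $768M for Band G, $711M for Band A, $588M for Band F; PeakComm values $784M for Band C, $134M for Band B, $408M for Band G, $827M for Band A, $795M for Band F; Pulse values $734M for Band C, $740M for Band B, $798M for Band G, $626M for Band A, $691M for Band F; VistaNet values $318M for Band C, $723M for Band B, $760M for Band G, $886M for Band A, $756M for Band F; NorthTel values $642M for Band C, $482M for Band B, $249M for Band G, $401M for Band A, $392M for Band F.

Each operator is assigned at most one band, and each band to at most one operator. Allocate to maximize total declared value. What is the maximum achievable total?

Optimal: Meridian→Band G ($768M), PeakComm→Band F ($795M), Pulse→Band B ($740M), VistaNet→Band A ($886M), NorthTel→Band C ($642M) — total 768+795+740+886+642 = $3831M.
Column-greedy (each band in turn goes to its best remaining operator) gives $3570M, worse by 261.
No other one-to-one assignment exceeds $3831M.

Maximum total: $3831M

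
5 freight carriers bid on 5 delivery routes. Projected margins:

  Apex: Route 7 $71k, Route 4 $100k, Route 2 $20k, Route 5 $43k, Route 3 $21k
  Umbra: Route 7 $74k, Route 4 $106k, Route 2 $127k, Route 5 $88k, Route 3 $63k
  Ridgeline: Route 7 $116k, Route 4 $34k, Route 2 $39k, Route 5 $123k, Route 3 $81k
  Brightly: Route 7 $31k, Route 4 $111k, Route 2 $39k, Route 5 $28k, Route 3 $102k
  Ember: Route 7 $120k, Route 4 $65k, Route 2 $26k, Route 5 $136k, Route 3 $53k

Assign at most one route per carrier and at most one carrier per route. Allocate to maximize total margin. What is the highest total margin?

Maximum total: $581k

This is the linear assignment problem.
Optimal: Apex→Route 4 ($100k), Umbra→Route 2 ($127k), Ridgeline→Route 7 ($116k), Brightly→Route 3 ($102k), Ember→Route 5 ($136k) — total 100+127+116+102+136 = $581k.
Row-greedy (each carrier in turn takes its best remaining route) gives $572k, worse by 9.
Next-best assignment: Apex→Route 4, Umbra→Route 2, Ridgeline→Route 5, Brightly→Route 3, Ember→Route 7 = $572k.
Checked against all permutations: $581k is optimal.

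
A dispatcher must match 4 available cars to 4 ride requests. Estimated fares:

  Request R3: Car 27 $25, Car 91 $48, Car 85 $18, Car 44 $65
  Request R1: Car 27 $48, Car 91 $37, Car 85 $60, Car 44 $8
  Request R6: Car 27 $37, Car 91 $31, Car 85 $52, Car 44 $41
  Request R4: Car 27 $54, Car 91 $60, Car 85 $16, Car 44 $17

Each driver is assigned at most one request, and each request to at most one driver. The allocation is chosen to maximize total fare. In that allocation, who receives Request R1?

Optimal: Car 27→Request R1 ($48), Car 91→Request R4 ($60), Car 85→Request R6 ($52), Car 44→Request R3 ($65) — total 48+60+52+65 = $225.
Column-greedy (each request in turn goes to its best remaining driver) gives $222, worse by 3.
Next-best assignment: Car 27→Request R6, Car 91→Request R4, Car 85→Request R1, Car 44→Request R3 = $222.
Car 27's own top request is Request R4 ($54), but forcing Car 27→Request R4 and reassigning the rest optimally gives only $210 — worse by 15.

Car 27 receives Request R1.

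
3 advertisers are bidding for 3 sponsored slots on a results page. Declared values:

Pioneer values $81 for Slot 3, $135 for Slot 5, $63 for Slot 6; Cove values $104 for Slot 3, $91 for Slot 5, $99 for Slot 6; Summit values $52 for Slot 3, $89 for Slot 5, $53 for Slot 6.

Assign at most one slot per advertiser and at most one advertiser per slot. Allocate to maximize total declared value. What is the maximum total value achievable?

Max total: $292

This is the linear assignment problem.
Optimal: Pioneer→Slot 5 ($135), Cove→Slot 3 ($104), Summit→Slot 6 ($53) — total 135+104+53 = $292.
Next-best assignment: Pioneer→Slot 5, Cove→Slot 6, Summit→Slot 3 = $286.
Swapping Summit↔Cove (Summit→Slot 3 $52, Cove→Slot 6 $99) loses 6.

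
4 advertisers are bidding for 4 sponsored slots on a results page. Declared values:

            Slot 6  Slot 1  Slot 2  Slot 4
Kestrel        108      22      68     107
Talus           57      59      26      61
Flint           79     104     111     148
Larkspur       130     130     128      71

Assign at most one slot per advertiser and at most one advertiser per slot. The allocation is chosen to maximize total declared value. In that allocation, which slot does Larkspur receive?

Larkspur receives Slot 2.

This is a one-to-one assignment (maximum-weight bipartite matching).
Optimal: Kestrel→Slot 6 ($108), Talus→Slot 1 ($59), Flint→Slot 4 ($148), Larkspur→Slot 2 ($128) — total 108+59+148+128 = $443.
Larkspur's own top slot is Slot 6 ($130), but forcing Larkspur→Slot 6 and reassigning the rest optimally gives only $407 — worse by 36.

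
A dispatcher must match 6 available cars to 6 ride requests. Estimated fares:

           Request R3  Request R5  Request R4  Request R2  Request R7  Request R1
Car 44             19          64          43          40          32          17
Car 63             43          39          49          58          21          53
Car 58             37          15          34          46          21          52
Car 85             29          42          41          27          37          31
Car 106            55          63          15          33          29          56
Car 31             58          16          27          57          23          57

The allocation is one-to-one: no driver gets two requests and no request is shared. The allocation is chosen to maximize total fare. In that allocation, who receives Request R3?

Optimal: Car 44→Request R5 ($64), Car 63→Request R4 ($49), Car 58→Request R1 ($52), Car 85→Request R7 ($37), Car 106→Request R3 ($55), Car 31→Request R2 ($57) — total 64+49+52+37+55+57 = $314.
Max-entry greedy (repeatedly take the single best remaining cell) gives $298, worse by 16.
Every other assignment is strictly worse.
Car 106's own top request is Request R5 ($63), but forcing Car 106→Request R5 and reassigning the rest optimally gives only $311 — worse by 3.

Car 106 receives Request R3.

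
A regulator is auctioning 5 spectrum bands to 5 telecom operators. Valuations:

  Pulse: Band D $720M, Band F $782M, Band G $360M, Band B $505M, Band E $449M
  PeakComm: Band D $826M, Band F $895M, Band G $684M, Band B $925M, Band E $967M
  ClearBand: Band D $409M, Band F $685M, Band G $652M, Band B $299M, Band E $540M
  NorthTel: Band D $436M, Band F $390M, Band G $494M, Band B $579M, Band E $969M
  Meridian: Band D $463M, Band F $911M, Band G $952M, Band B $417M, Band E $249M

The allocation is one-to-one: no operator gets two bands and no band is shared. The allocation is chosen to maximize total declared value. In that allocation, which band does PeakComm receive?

PeakComm receives Band B.

Optimal: Pulse→Band D ($720M), PeakComm→Band B ($925M), ClearBand→Band F ($685M), NorthTel→Band E ($969M), Meridian→Band G ($952M) — total 720+925+685+969+952 = $4251M.
Row-greedy (each operator in turn takes its best remaining band) gives $3443M, worse by 808.
Next-best assignment: Pulse→Band D, PeakComm→Band B, ClearBand→Band G, NorthTel→Band E, Meridian→Band F = $4177M.
PeakComm's own top band is Band E ($967M), but forcing PeakComm→Band E and reassigning the rest optimally gives only $3903M — worse by 348.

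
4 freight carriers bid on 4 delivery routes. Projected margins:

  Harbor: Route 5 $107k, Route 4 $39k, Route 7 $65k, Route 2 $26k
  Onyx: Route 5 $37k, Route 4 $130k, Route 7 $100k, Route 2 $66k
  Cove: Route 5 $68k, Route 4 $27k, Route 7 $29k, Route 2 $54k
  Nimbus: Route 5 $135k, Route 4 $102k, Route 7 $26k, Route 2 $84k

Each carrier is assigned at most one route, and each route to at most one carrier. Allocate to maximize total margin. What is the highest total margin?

Max total: $384k

This is a one-to-one assignment (maximum-weight bipartite matching).
Optimal: Harbor→Route 7 ($65k), Onyx→Route 4 ($130k), Cove→Route 2 ($54k), Nimbus→Route 5 ($135k) — total 65+130+54+135 = $384k.
Row-greedy (each carrier in turn takes its best remaining route) gives $317k, worse by 67.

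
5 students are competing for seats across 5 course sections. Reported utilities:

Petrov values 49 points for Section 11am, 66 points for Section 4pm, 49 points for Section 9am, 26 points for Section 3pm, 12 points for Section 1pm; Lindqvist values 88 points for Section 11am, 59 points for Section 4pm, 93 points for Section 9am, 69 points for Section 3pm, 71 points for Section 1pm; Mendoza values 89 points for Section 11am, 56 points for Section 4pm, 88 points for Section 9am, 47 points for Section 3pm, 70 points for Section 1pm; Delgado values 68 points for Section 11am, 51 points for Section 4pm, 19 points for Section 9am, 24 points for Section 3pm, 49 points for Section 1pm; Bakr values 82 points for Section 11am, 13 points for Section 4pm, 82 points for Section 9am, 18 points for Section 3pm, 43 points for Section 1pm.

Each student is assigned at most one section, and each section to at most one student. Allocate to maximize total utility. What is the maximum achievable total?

Maximum total: 355 points

Optimal: Petrov→Section 4pm (66 points), Lindqvist→Section 3pm (69 points), Mendoza→Section 11am (89 points), Delgado→Section 1pm (49 points), Bakr→Section 9am (82 points) — total 66+69+89+49+82 = 355 points.
Max-entry greedy (repeatedly take the single best remaining cell) gives 315 points, worse by 40.
Swapping Delgado↔Bakr (Delgado→Section 9am 19 points, Bakr→Section 1pm 43 points) loses 69.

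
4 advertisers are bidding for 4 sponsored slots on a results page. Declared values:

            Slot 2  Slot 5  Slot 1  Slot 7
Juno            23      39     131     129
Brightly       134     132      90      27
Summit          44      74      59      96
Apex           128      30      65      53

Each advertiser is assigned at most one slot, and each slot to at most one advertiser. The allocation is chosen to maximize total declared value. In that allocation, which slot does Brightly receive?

Optimal: Juno→Slot 1 ($131), Brightly→Slot 5 ($132), Summit→Slot 7 ($96), Apex→Slot 2 ($128) — total 131+132+96+128 = $487.
Max-entry greedy (repeatedly take the single best remaining cell) gives $391, worse by 96.
Next-best assignment: Juno→Slot 7, Brightly→Slot 5, Summit→Slot 1, Apex→Slot 2 = $448.
Every other assignment is strictly worse.
Brightly's own top slot is Slot 2 ($134), but forcing Brightly→Slot 2 and reassigning the rest optimally gives only $402 — worse by 85.

Brightly receives Slot 5.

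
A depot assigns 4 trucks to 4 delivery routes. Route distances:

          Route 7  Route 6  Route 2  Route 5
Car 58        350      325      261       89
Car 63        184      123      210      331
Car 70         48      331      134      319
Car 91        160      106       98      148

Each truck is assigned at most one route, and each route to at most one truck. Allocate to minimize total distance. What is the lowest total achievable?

Min total: 358 km

Optimal: Car 58→Route 5 (89 km), Car 63→Route 6 (123 km), Car 70→Route 7 (48 km), Car 91→Route 2 (98 km) — total 89+123+48+98 = 358 km.
Column-greedy (each route in turn goes to its cheapest remaining truck) gives 453 km, worse by 95.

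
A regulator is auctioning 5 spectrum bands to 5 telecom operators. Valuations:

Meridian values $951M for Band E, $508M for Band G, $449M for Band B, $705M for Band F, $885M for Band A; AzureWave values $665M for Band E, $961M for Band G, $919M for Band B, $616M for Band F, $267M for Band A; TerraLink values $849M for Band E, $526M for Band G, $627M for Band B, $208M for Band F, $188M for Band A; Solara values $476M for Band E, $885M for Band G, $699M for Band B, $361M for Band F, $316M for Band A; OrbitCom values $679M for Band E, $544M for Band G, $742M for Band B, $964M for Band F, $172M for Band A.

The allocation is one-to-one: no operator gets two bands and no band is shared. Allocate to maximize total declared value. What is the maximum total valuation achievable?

This is a one-to-one assignment (maximum-weight bipartite matching).
Optimal: Meridian→Band A ($885M), AzureWave→Band B ($919M), TerraLink→Band E ($849M), Solara→Band G ($885M), OrbitCom→Band F ($964M) — total 885+919+849+885+964 = $4502M.
Max-entry greedy (repeatedly take the single best remaining cell) gives $3763M, worse by 739.
Swapping Solara↔TerraLink (Solara→Band E $476M, TerraLink→Band G $526M) loses 732.

Max total: $4502M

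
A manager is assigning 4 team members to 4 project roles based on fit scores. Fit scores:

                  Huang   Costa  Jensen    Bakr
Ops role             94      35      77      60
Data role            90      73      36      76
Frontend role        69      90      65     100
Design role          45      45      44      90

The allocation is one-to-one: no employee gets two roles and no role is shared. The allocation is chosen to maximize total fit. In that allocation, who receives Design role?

Bakr receives Design role.

This is the linear assignment problem.
Optimal: Huang→Data role (90 pts), Costa→Frontend role (90 pts), Jensen→Ops role (77 pts), Bakr→Design role (90 pts) — total 90+90+77+90 = 347 pts.
Max-entry greedy (repeatedly take the single best remaining cell) gives 311 pts, worse by 36.
Swapping Costa↔Huang (Costa→Data role 73 pts, Huang→Frontend role 69 pts) loses 38.
Bakr's own top role is Frontend role (100 pts), but forcing Bakr→Frontend role and reassigning the rest optimally gives only 312 pts — worse by 35.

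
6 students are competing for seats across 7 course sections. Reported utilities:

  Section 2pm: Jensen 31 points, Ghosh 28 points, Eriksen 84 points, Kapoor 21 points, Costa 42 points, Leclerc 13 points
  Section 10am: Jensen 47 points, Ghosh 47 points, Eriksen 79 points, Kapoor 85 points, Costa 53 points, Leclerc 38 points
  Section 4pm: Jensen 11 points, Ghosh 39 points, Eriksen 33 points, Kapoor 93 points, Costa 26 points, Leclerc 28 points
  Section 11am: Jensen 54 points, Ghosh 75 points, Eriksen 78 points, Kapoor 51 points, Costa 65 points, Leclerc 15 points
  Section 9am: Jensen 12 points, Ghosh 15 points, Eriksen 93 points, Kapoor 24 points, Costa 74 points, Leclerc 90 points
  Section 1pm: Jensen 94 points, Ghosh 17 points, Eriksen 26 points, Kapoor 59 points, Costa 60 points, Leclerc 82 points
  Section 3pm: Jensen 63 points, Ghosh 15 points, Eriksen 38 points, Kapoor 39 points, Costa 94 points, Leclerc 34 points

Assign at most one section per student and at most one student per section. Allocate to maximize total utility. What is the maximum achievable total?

Treat this as an assignment problem: match each student to one section.
Optimal: Jensen→Section 1pm (94 points), Ghosh→Section 11am (75 points), Eriksen→Section 2pm (84 points), Kapoor→Section 4pm (93 points), Costa→Section 3pm (94 points), Leclerc→Section 9am (90 points) — total 94+75+84+93+94+90 = 530 points.
Row-greedy (each student in turn takes its best remaining section) gives 487 points, worse by 43.

Max total: 530 points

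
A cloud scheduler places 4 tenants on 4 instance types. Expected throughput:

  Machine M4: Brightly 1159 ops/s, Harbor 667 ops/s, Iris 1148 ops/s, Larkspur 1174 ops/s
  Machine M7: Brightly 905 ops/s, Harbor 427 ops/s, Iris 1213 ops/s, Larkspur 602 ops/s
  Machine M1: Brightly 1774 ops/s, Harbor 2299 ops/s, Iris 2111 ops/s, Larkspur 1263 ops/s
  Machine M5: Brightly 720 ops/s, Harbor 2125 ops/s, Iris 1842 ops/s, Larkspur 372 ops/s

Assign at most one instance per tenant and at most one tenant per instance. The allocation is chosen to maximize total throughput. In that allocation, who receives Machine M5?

Treat this as an assignment problem: match each tenant to one instance.
Optimal: Brightly→Machine M7 (905 ops/s), Harbor→Machine M5 (2125 ops/s), Iris→Machine M1 (2111 ops/s), Larkspur→Machine M4 (1174 ops/s) — total 905+2125+2111+1174 = 6315 ops/s.
Max-entry greedy (repeatedly take the single best remaining cell) gives 6220 ops/s, worse by 95.
Next-best assignment: Brightly→Machine M1, Harbor→Machine M5, Iris→Machine M7, Larkspur→Machine M4 = 6286 ops/s.
Harbor's own top instance is Machine M1 (2299 ops/s), but forcing Harbor→Machine M1 and reassigning the rest optimally gives only 6220 ops/s — worse by 95.

Harbor receives Machine M5.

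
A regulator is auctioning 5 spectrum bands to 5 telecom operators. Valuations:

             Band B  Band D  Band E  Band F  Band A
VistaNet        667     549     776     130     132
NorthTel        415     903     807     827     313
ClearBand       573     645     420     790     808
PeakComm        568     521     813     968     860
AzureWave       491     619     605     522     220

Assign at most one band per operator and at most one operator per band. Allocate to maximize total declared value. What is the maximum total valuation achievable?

This is a one-to-one assignment (maximum-weight bipartite matching).
Optimal: VistaNet→Band B ($667M), NorthTel→Band D ($903M), ClearBand→Band A ($808M), PeakComm→Band F ($968M), AzureWave→Band E ($605M) — total 667+903+808+968+605 = $3951M.
Column-greedy (each band in turn goes to its best remaining operator) gives $3393M, worse by 558.
Next-best assignment: VistaNet→Band E, NorthTel→Band D, ClearBand→Band A, PeakComm→Band F, AzureWave→Band B = $3946M.

Maximum total: $3951M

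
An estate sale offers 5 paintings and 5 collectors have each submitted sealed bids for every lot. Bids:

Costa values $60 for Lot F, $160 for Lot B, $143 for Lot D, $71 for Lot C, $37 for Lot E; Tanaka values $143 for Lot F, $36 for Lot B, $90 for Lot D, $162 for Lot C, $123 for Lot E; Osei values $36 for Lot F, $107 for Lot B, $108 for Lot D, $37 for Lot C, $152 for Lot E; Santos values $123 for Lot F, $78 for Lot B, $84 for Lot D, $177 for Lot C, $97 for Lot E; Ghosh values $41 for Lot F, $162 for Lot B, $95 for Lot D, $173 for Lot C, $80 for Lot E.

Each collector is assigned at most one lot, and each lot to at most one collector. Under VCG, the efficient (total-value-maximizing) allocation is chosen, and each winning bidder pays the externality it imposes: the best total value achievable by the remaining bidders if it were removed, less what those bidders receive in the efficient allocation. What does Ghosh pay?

Efficient allocation: Costa→Lot D ($143), Tanaka→Lot F ($143), Osei→Lot E ($152), Santos→Lot C ($177), Ghosh→Lot B ($162); total welfare W = $777.
Ghosh receives Lot B at value $162, so the others get W − 162 = $615.
Without Ghosh: best allocation of the remaining 4 bidders over all 5 lots is Costa→Lot B ($160), Tanaka→Lot F ($143), Osei→Lot E ($152), Santos→Lot C ($177), total $632.
VCG payment = (others' best without Ghosh) − (others' welfare with Ghosh) = 632 − 615 = $17.

Ghosh pays $17.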